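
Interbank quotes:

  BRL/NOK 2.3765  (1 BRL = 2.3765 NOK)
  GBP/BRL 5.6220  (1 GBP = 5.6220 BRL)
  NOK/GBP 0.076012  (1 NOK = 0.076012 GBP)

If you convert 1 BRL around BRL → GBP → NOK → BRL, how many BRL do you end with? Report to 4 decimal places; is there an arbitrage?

0.9847 (arbitrage exists)

Around BRL → GBP → NOK → BRL: 1 ÷ 5.6220 ÷ 0.076012 ÷ 2.3765 = 0.984667
Product < 1; profitable direction is BRL → NOK → GBP → BRL.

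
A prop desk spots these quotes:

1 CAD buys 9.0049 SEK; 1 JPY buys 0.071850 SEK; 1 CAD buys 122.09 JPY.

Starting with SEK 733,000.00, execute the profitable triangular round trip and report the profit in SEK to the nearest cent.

Profitable loop is SEK → JPY → CAD → SEK:
SEK 733,000.00 ÷ 0.071850 = JPY 10,201,809
JPY 10,201,809 ÷ 122.09 = CAD 83,559.75
CAD 83,559.75 × 9.0049 = SEK 752,447.15
Profit = SEK 752,447.15 − SEK 733,000.00

Profit: SEK 19,447.15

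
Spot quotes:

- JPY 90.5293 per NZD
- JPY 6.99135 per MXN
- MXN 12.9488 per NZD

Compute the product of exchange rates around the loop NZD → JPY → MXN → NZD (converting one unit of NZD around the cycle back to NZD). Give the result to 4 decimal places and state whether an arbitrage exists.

1.0000 (no arbitrage)

Around NZD → JPY → MXN → NZD: 1 × 90.5293 ÷ 6.99135 ÷ 12.9488 = 0.999997
Product ≈ 1 (deviation 0.000%, within rounding noise).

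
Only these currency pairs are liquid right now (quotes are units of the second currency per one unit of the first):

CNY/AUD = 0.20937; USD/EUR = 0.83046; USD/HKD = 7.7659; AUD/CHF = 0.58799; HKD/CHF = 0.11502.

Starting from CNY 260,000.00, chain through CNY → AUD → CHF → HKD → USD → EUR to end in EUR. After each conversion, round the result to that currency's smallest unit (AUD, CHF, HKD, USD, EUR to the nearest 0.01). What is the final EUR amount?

EUR 29,758.52

CNY 260,000.00 × 0.20937 = AUD 54,436.20
AUD 54,436.20 × 0.58799 = CHF 32,007.94
CHF 32,007.94 ÷ 0.11502 = HKD 278,281.52
HKD 278,281.52 ÷ 7.7659 = USD 35,833.78
USD 35,833.78 × 0.83046 = EUR 29,758.52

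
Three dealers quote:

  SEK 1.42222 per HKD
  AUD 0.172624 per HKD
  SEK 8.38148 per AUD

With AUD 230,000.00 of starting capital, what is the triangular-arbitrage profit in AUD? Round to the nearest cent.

Profit: AUD 3,982.27

Profitable loop is AUD → SEK → HKD → AUD:
AUD 230,000.00 × 8.38148 = SEK 1,927,740.40
SEK 1,927,740.40 ÷ 1.42222 = HKD 1,355,444.59
HKD 1,355,444.59 × 0.172624 = AUD 233,982.27
Profit = AUD 233,982.27 − AUD 230,000.00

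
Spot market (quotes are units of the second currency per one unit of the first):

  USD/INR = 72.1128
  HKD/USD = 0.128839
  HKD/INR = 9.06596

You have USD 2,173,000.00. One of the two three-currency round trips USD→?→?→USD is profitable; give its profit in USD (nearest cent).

Profit: USD 53,925.21

Profitable loop is USD → INR → HKD → USD:
USD 2,173,000.00 × 72.1128 = INR 156,701,114.40
INR 156,701,114.40 ÷ 9.06596 = HKD 17,284,558.33
HKD 17,284,558.33 × 0.128839 = USD 2,226,925.21
Profit = USD 2,226,925.21 − USD 2,173,000.00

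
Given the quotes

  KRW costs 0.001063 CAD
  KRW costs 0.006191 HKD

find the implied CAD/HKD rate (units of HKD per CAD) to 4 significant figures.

1 CAD ÷ 0.001063 = 940.734 KRW
940.734 KRW × 0.006191 = 5.82408 HKD

CAD/HKD = 5.824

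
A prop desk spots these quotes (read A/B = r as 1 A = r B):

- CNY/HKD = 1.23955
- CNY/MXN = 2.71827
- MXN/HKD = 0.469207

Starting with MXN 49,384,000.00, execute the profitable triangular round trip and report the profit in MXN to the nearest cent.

Profitable loop is MXN → HKD → CNY → MXN:
MXN 49,384,000.00 × 0.469207 = HKD 23,171,318.49
HKD 23,171,318.49 ÷ 1.23955 = CNY 18,693,331.04
CNY 18,693,331.04 × 2.71827 = MXN 50,813,520.96
Profit = MXN 50,813,520.96 − MXN 49,384,000.00

Profit: MXN 1,429,520.96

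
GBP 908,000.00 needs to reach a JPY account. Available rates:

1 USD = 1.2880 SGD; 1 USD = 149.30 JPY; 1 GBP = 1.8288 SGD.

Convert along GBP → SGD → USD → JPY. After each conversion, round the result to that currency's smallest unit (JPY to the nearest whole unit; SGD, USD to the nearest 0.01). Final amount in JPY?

JPY 192,484,607

GBP 908,000.00 × 1.8288 = SGD 1,660,550.40
SGD 1,660,550.40 ÷ 1.2880 = USD 1,289,247.20
USD 1,289,247.20 × 149.30 = JPY 192,484,607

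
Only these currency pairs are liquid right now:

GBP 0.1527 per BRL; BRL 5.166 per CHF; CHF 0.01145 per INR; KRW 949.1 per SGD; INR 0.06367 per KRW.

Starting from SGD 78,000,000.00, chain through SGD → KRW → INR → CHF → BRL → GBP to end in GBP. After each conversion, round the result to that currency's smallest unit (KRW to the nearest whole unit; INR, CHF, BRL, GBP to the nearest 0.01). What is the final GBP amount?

SGD 78,000,000.00 × 949.1 = KRW 74,029,800,000
KRW 74,029,800,000 × 0.06367 = INR 4,713,477,366.00
INR 4,713,477,366.00 × 0.01145 = CHF 53,969,315.84
CHF 53,969,315.84 × 5.166 = BRL 278,805,485.63
BRL 278,805,485.63 × 0.1527 = GBP 42,573,597.66

GBP 42,573,597.66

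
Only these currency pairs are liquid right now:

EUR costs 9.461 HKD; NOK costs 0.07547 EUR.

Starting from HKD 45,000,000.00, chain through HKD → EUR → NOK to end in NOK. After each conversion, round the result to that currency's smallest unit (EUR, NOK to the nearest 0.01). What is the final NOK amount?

HKD 45,000,000.00 ÷ 9.461 = EUR 4,756,368.25
EUR 4,756,368.25 ÷ 0.07547 = NOK 63,023,297.34

NOK 63,023,297.34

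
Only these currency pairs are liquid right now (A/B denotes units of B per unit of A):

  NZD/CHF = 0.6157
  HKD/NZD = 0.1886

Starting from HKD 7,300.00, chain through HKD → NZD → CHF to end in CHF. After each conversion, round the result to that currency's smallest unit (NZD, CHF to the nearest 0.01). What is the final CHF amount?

HKD 7,300.00 × 0.1886 = NZD 1,376.78
NZD 1,376.78 × 0.6157 = CHF 847.68

CHF 847.68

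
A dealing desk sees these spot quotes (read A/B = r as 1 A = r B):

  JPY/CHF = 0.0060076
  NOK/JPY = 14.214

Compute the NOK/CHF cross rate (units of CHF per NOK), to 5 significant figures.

1 NOK × 14.214 = 14.214 JPY
14.214 JPY × 0.0060076 = 0.085392 CHF

NOK/CHF = 0.085392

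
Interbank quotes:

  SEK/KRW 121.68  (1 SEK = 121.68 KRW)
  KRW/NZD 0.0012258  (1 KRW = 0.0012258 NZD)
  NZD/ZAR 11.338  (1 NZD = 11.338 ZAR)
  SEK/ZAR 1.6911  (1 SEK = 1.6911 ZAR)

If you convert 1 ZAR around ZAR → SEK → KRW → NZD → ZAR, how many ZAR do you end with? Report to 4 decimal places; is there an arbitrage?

Around ZAR → SEK → KRW → NZD → ZAR: 1 ÷ 1.6911 × 121.68 × 0.0012258 × 11.338 = 1.000014
Product ≈ 1 (deviation 0.001%, within rounding noise).

1.0000 (no arbitrage)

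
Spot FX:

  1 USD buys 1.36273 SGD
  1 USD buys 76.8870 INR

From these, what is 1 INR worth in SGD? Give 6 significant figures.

1 INR ÷ 76.8870 = 0.0130061 USD
0.0130061 USD × 1.36273 = 0.0177238 SGD

INR/SGD = 0.0177238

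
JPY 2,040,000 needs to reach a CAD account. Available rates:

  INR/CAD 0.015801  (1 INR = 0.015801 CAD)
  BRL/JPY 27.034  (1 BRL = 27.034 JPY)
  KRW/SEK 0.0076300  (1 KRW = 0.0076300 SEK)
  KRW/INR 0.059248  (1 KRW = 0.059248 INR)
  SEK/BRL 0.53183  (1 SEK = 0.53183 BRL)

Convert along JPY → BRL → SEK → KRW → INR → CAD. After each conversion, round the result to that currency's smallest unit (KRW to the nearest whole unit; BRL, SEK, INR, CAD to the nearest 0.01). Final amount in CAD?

JPY 2,040,000 ÷ 27.034 = BRL 75,460.53
BRL 75,460.53 ÷ 0.53183 = SEK 141,888.44
SEK 141,888.44 ÷ 0.0076300 = KRW 18,596,126
KRW 18,596,126 × 0.059248 = INR 1,101,783.27
INR 1,101,783.27 × 0.015801 = CAD 17,409.28

CAD 17,409.28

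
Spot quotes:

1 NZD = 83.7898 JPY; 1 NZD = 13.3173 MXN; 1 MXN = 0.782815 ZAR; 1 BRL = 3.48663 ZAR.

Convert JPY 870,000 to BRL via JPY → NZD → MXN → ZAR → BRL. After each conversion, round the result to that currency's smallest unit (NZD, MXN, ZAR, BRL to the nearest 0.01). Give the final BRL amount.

JPY 870,000 ÷ 83.7898 = NZD 10,383.13
NZD 10,383.13 × 13.3173 = MXN 138,275.26
MXN 138,275.26 × 0.782815 = ZAR 108,243.95
ZAR 108,243.95 ÷ 3.48663 = BRL 31,045.44

BRL 31,045.44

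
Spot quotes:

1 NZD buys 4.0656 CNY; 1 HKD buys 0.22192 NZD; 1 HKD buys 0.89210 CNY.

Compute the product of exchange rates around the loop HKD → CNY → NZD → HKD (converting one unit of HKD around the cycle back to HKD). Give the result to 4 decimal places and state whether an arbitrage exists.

Around HKD → CNY → NZD → HKD: 1 × 0.89210 ÷ 4.0656 ÷ 0.22192 = 0.988764
Product < 1; profitable direction is HKD → NZD → CNY → HKD.

0.9888 (arbitrage exists)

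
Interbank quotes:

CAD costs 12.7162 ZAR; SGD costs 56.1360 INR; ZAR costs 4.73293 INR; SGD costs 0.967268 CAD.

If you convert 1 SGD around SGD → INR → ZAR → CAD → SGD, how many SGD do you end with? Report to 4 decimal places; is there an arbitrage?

Around SGD → INR → ZAR → CAD → SGD: 1 × 56.1360 ÷ 4.73293 ÷ 12.7162 ÷ 0.967268 = 0.964289
Product < 1; profitable direction is SGD → CAD → ZAR → INR → SGD.

0.9643 (arbitrage exists)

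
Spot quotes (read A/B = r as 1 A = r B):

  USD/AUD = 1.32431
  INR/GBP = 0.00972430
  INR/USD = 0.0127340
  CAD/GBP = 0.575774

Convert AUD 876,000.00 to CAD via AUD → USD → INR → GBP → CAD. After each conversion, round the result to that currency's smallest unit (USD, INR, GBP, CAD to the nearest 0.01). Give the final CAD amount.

AUD 876,000.00 ÷ 1.32431 = USD 661,476.54
USD 661,476.54 ÷ 0.0127340 = INR 51,945,699.70
INR 51,945,699.70 × 0.00972430 = GBP 505,135.57
GBP 505,135.57 ÷ 0.575774 = CAD 877,315.70

CAD 877,315.70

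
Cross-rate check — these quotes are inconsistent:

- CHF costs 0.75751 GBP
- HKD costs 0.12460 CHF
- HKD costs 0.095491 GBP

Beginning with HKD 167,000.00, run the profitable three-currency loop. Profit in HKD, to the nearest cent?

Profit: HKD 1,955.56

Profitable loop is HKD → GBP → CHF → HKD:
HKD 167,000.00 × 0.095491 = GBP 15,947.00
GBP 15,947.00 ÷ 0.75751 = CHF 21,051.86
CHF 21,051.86 ÷ 0.12460 = HKD 168,955.56
Profit = HKD 168,955.56 − HKD 167,000.00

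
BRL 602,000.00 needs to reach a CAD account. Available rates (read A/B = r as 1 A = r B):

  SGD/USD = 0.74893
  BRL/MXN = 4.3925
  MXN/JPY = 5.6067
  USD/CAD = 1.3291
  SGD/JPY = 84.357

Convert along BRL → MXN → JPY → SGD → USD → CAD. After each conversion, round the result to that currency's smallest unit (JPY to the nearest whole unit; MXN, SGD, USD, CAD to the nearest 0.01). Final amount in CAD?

CAD 174,941.71

BRL 602,000.00 × 4.3925 = MXN 2,644,285.00
MXN 2,644,285.00 × 5.6067 = JPY 14,825,713
JPY 14,825,713 ÷ 84.357 = SGD 175,749.65
SGD 175,749.65 × 0.74893 = USD 131,624.19
USD 131,624.19 × 1.3291 = CAD 174,941.71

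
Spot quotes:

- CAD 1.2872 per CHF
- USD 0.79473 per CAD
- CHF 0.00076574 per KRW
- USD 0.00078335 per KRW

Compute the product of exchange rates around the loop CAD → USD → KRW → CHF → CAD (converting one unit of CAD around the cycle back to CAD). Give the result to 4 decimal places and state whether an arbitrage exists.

1.0000 (no arbitrage)

Around CAD → USD → KRW → CHF → CAD: 1 × 0.79473 ÷ 0.00078335 × 0.00076574 × 1.2872 = 0.999980
Product ≈ 1 (deviation 0.002%, within rounding noise).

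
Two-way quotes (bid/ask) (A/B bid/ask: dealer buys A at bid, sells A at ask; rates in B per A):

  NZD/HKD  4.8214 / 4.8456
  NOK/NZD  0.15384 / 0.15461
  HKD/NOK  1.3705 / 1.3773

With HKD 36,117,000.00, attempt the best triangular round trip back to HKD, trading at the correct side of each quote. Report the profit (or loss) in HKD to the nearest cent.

Best loop HKD → NOK → NZD → HKD:
HKD 36,117,000.00 × 1.3705 (sell HKD at bid) = NOK 49,498,348.50
NOK 49,498,348.50 × 0.15384 (sell NOK at bid) = NZD 7,614,825.93
NZD 7,614,825.93 × 4.8214 (sell NZD at bid) = HKD 36,714,121.75

Net profit: HKD 597,121.75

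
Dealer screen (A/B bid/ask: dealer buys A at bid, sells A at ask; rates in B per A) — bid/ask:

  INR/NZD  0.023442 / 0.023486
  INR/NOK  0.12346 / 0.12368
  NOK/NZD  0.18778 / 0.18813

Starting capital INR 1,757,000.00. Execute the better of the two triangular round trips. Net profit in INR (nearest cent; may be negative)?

Best loop INR → NZD → NOK → INR:
INR 1,757,000.00 × 0.023442 (sell INR at bid) = NZD 41,187.59
NZD 41,187.59 ÷ 0.18813 (buy NOK at ask) = NOK 218,931.56
NOK 218,931.56 ÷ 0.12368 (buy INR at ask) = INR 1,770,145.20

Net profit: INR 13,145.20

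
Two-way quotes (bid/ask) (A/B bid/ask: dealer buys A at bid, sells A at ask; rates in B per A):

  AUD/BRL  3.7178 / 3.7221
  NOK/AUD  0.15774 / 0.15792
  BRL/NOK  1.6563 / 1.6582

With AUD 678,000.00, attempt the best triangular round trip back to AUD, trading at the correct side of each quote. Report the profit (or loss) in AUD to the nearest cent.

Best loop AUD → NOK → BRL → AUD:
AUD 678,000.00 ÷ 0.15792 (buy NOK at ask) = NOK 4,293,313.07
NOK 4,293,313.07 ÷ 1.6582 (buy BRL at ask) = BRL 2,589,140.68
BRL 2,589,140.68 ÷ 3.7221 (buy AUD at ask) = AUD 695,612.87

Net profit: AUD 17,612.87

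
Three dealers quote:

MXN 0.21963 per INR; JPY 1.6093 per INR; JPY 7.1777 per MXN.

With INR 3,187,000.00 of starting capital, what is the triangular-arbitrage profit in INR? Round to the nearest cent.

Profitable loop is INR → JPY → MXN → INR:
INR 3,187,000.00 × 1.6093 = JPY 5,128,839
JPY 5,128,839 ÷ 7.1777 = MXN 714,551.89
MXN 714,551.89 ÷ 0.21963 = INR 3,253,434.82
Profit = INR 3,253,434.82 − INR 3,187,000.00

Profit: INR 66,434.82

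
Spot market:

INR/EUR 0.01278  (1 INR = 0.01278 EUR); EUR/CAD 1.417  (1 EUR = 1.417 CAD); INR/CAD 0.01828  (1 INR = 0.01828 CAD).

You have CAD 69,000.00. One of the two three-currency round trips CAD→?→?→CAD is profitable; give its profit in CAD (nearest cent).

Profitable loop is CAD → EUR → INR → CAD:
CAD 69,000.00 ÷ 1.417 = EUR 48,694.42
EUR 48,694.42 ÷ 0.01278 = INR 3,810,205.39
INR 3,810,205.39 × 0.01828 = CAD 69,650.55
Profit = CAD 69,650.55 − CAD 69,000.00

Profit: CAD 650.55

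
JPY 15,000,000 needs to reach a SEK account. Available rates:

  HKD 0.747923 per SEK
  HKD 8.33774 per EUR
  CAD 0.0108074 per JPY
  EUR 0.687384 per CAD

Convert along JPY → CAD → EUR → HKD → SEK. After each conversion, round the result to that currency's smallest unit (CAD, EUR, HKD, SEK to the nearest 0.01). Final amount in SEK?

SEK 1,242,233.89

JPY 15,000,000 × 0.0108074 = CAD 162,111.00
CAD 162,111.00 × 0.687384 = EUR 111,432.51
EUR 111,432.51 × 8.33774 = HKD 929,095.30
HKD 929,095.30 ÷ 0.747923 = SEK 1,242,233.89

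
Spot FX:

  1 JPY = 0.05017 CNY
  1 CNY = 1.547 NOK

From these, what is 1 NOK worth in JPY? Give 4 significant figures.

NOK/JPY = 12.88

1 NOK ÷ 1.547 = 0.646412 CNY
0.646412 CNY ÷ 0.05017 = 12.8844 JPY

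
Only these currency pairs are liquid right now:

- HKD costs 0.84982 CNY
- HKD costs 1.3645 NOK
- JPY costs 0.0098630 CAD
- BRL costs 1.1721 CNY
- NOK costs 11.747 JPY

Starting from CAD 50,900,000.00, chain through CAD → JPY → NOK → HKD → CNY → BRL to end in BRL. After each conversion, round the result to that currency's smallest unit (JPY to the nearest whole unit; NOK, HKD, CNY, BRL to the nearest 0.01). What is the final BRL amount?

BRL 233,437,445.58

CAD 50,900,000.00 ÷ 0.0098630 = JPY 5,160,701,612
JPY 5,160,701,612 ÷ 11.747 = NOK 439,320,814.85
NOK 439,320,814.85 ÷ 1.3645 = HKD 321,964,686.59
HKD 321,964,686.59 × 0.84982 = CNY 273,612,029.96
CNY 273,612,029.96 ÷ 1.1721 = BRL 233,437,445.58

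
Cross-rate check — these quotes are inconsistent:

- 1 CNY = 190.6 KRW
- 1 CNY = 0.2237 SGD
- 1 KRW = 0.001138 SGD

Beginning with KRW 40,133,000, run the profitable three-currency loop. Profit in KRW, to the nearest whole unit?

Profitable loop is KRW → CNY → SGD → KRW:
KRW 40,133,000 ÷ 190.6 = CNY 210,561.39
CNY 210,561.39 × 0.2237 = SGD 47,102.58
SGD 47,102.58 ÷ 0.001138 = KRW 41,390,669
Profit = KRW 41,390,669 − KRW 40,133,000

Profit: KRW 1,257,669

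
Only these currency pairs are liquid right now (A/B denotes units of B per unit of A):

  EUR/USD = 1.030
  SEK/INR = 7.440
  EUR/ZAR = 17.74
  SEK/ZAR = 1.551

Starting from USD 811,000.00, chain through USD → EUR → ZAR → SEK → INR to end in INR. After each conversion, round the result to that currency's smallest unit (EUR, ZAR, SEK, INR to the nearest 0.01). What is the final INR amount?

INR 67,003,637.76

USD 811,000.00 ÷ 1.030 = EUR 787,378.64
EUR 787,378.64 × 17.74 = ZAR 13,968,097.07
ZAR 13,968,097.07 ÷ 1.551 = SEK 9,005,865.29
SEK 9,005,865.29 × 7.440 = INR 67,003,637.76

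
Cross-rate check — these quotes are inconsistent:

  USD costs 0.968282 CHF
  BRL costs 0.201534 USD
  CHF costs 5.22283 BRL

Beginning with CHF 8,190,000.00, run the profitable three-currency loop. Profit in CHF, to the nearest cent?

Profit: CHF 157,183.77

Profitable loop is CHF → BRL → USD → CHF:
CHF 8,190,000.00 × 5.22283 = BRL 42,774,977.70
BRL 42,774,977.70 × 0.201534 = USD 8,620,612.36
USD 8,620,612.36 × 0.968282 = CHF 8,347,183.77
Profit = CHF 8,347,183.77 − CHF 8,190,000.00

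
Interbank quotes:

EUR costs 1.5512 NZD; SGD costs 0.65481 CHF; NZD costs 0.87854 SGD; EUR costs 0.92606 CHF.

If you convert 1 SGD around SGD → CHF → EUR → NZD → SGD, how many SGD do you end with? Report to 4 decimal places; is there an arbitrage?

0.9636 (arbitrage exists)

Around SGD → CHF → EUR → NZD → SGD: 1 × 0.65481 ÷ 0.92606 × 1.5512 × 0.87854 = 0.963619
Product < 1; profitable direction is SGD → NZD → EUR → CHF → SGD.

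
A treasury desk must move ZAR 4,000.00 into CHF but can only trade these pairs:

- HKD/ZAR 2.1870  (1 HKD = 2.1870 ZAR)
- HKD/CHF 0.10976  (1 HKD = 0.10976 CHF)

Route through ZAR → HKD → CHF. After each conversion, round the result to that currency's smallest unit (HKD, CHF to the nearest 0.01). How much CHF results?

CHF 200.75

ZAR 4,000.00 ÷ 2.1870 = HKD 1,828.99
HKD 1,828.99 × 0.10976 = CHF 200.75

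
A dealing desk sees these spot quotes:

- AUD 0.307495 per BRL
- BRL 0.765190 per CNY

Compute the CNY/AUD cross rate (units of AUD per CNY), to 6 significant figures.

CNY/AUD = 0.235292

1 CNY × 0.765190 = 0.76519 BRL
0.76519 BRL × 0.307495 = 0.235292 AUD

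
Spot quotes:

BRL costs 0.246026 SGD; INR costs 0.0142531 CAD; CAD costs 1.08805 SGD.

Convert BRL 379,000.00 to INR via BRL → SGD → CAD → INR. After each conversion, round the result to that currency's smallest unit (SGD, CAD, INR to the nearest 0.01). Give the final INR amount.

INR 6,012,595.86

BRL 379,000.00 × 0.246026 = SGD 93,243.85
SGD 93,243.85 ÷ 1.08805 = CAD 85,698.13
CAD 85,698.13 ÷ 0.0142531 = INR 6,012,595.86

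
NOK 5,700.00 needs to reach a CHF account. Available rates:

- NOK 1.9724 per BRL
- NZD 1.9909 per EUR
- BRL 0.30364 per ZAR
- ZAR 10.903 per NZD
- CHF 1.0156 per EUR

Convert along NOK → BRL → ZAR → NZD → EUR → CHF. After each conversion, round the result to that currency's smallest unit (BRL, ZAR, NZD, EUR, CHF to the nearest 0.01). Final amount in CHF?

NOK 5,700.00 ÷ 1.9724 = BRL 2,889.88
BRL 2,889.88 ÷ 0.30364 = ZAR 9,517.45
ZAR 9,517.45 ÷ 10.903 = NZD 872.92
NZD 872.92 ÷ 1.9909 = EUR 438.45
EUR 438.45 × 1.0156 = CHF 445.29

CHF 445.29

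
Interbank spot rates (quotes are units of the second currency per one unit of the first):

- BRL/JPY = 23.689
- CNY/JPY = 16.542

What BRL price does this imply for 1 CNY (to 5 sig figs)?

1 CNY × 16.542 = 16.542 JPY
16.542 JPY ÷ 23.689 = 0.698299 BRL

CNY/BRL = 0.69830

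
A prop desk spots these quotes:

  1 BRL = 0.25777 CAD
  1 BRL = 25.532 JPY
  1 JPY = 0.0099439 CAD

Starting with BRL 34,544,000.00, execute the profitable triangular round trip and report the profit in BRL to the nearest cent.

Profitable loop is BRL → CAD → JPY → BRL:
BRL 34,544,000.00 × 0.25777 = CAD 8,904,406.88
CAD 8,904,406.88 ÷ 0.0099439 = JPY 895,464,242
JPY 895,464,242 ÷ 25.532 = BRL 35,072,232.59
Profit = BRL 35,072,232.59 − BRL 34,544,000.00

Profit: BRL 528,232.59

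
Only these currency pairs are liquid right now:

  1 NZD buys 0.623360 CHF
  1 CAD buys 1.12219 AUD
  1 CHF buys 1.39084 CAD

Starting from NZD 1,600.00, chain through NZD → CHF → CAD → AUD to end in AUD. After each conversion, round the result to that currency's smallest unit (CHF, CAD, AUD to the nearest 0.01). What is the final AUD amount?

AUD 1,556.70

NZD 1,600.00 × 0.623360 = CHF 997.38
CHF 997.38 × 1.39084 = CAD 1,387.20
CAD 1,387.20 × 1.12219 = AUD 1,556.70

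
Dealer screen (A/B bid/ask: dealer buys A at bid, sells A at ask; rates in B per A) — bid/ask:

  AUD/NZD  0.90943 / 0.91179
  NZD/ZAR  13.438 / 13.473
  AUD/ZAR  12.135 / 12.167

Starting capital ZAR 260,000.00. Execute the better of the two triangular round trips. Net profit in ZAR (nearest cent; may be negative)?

Best loop ZAR → AUD → NZD → ZAR:
ZAR 260,000.00 ÷ 12.167 (buy AUD at ask) = AUD 21,369.28
AUD 21,369.28 × 0.90943 (sell AUD at bid) = NZD 19,433.86
NZD 19,433.86 × 13.438 (sell NZD at bid) = ZAR 261,152.24

Net profit: ZAR 1,152.24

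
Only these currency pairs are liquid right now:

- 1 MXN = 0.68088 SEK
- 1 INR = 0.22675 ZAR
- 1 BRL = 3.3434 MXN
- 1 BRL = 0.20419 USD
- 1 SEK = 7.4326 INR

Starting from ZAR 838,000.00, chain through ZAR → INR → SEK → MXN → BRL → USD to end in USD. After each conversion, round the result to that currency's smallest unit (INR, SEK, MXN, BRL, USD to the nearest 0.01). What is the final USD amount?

USD 44,599.66

ZAR 838,000.00 ÷ 0.22675 = INR 3,695,700.11
INR 3,695,700.11 ÷ 7.4326 = SEK 497,228.44
SEK 497,228.44 ÷ 0.68088 = MXN 730,273.23
MXN 730,273.23 ÷ 3.3434 = BRL 218,422.33
BRL 218,422.33 × 0.20419 = USD 44,599.66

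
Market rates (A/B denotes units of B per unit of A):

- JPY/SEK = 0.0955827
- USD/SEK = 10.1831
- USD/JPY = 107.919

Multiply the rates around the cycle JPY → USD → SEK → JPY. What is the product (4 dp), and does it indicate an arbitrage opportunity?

0.9872 (arbitrage exists)

Around JPY → USD → SEK → JPY: 1 ÷ 107.919 × 10.1831 ÷ 0.0955827 = 0.987195
Product < 1; profitable direction is JPY → SEK → USD → JPY.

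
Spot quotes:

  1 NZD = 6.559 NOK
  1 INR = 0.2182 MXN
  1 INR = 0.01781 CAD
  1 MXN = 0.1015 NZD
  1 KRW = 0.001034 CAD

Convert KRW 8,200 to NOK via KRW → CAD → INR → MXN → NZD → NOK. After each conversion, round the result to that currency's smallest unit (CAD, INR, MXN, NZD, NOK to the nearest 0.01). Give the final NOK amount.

NOK 69.13

KRW 8,200 × 0.001034 = CAD 8.48
CAD 8.48 ÷ 0.01781 = INR 476.14
INR 476.14 × 0.2182 = MXN 103.89
MXN 103.89 × 0.1015 = NZD 10.54
NZD 10.54 × 6.559 = NOK 69.13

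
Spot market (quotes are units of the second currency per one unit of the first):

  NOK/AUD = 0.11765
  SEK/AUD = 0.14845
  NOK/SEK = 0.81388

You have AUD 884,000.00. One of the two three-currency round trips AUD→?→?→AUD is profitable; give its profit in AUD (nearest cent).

Profitable loop is AUD → NOK → SEK → AUD:
AUD 884,000.00 ÷ 0.11765 = NOK 7,513,812.15
NOK 7,513,812.15 × 0.81388 = SEK 6,115,341.44
SEK 6,115,341.44 × 0.14845 = AUD 907,822.44
Profit = AUD 907,822.44 − AUD 884,000.00

Profit: AUD 23,822.44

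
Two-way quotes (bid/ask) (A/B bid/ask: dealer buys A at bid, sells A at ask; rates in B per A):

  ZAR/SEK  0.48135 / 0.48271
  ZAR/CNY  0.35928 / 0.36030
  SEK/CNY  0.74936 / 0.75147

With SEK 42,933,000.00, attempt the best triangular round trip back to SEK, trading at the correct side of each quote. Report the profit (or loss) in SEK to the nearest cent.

Best loop SEK → CNY → ZAR → SEK:
SEK 42,933,000.00 × 0.74936 (sell SEK at bid) = CNY 32,172,272.88
CNY 32,172,272.88 ÷ 0.36030 (buy ZAR at ask) = ZAR 89,293,013.82
ZAR 89,293,013.82 × 0.48135 (sell ZAR at bid) = SEK 42,981,192.20

Net profit: SEK 48,192.20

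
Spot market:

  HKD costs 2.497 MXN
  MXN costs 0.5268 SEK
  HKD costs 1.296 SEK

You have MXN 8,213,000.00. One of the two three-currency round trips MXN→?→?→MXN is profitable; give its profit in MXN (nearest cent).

Profit: MXN 123,065.72

Profitable loop is MXN → SEK → HKD → MXN:
MXN 8,213,000.00 × 0.5268 = SEK 4,326,608.40
SEK 4,326,608.40 ÷ 1.296 = HKD 3,338,432.41
HKD 3,338,432.41 × 2.497 = MXN 8,336,065.72
Profit = MXN 8,336,065.72 − MXN 8,213,000.00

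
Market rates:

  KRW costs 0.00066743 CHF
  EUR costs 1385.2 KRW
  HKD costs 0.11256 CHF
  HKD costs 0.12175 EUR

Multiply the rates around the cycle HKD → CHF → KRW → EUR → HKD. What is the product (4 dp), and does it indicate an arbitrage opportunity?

1.0000 (no arbitrage)

Around HKD → CHF → KRW → EUR → HKD: 1 × 0.11256 ÷ 0.00066743 ÷ 1385.2 ÷ 0.12175 = 0.999993
Product ≈ 1 (deviation 0.001%, within rounding noise).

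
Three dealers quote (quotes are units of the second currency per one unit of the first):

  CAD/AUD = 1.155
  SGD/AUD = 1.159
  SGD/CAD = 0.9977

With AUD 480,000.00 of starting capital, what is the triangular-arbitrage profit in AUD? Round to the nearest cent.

Profit: AUD 2,772.71

Profitable loop is AUD → CAD → SGD → AUD:
AUD 480,000.00 ÷ 1.155 = CAD 415,584.42
CAD 415,584.42 ÷ 0.9977 = SGD 416,542.46
SGD 416,542.46 × 1.159 = AUD 482,772.71
Profit = AUD 482,772.71 − AUD 480,000.00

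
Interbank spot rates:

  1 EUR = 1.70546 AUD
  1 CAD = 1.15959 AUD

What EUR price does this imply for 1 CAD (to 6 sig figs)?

CAD/EUR = 0.679928

1 CAD × 1.15959 = 1.15959 AUD
1.15959 AUD ÷ 1.70546 = 0.679928 EUR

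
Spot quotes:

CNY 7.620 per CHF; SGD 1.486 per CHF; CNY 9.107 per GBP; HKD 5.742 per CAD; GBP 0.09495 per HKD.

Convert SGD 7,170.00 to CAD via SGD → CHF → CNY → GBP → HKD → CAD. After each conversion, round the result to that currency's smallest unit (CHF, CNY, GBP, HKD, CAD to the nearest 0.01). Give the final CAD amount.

CAD 7,404.93

SGD 7,170.00 ÷ 1.486 = CHF 4,825.03
CHF 4,825.03 × 7.620 = CNY 36,766.73
CNY 36,766.73 ÷ 9.107 = GBP 4,037.19
GBP 4,037.19 ÷ 0.09495 = HKD 42,519.12
HKD 42,519.12 ÷ 5.742 = CAD 7,404.93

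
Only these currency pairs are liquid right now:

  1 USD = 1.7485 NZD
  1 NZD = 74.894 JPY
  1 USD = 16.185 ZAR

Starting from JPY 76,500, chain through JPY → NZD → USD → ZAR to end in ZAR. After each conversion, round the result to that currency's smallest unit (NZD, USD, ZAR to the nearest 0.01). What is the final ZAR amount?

ZAR 9,454.95

JPY 76,500 ÷ 74.894 = NZD 1,021.44
NZD 1,021.44 ÷ 1.7485 = USD 584.18
USD 584.18 × 16.185 = ZAR 9,454.95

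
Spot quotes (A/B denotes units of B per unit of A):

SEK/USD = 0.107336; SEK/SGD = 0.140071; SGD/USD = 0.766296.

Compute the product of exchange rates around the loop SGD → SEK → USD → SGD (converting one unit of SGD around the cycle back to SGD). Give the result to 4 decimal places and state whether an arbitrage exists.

Around SGD → SEK → USD → SGD: 1 ÷ 0.140071 × 0.107336 ÷ 0.766296 = 1.000001
Product ≈ 1 (deviation 0.000%, within rounding noise).

1.0000 (no arbitrage)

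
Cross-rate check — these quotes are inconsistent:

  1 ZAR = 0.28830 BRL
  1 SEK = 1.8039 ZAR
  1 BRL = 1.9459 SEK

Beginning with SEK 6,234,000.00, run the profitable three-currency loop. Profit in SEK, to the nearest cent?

Profitable loop is SEK → ZAR → BRL → SEK:
SEK 6,234,000.00 × 1.8039 = ZAR 11,245,512.60
ZAR 11,245,512.60 × 0.28830 = BRL 3,242,081.28
BRL 3,242,081.28 × 1.9459 = SEK 6,308,765.97
Profit = SEK 6,308,765.97 − SEK 6,234,000.00

Profit: SEK 74,765.97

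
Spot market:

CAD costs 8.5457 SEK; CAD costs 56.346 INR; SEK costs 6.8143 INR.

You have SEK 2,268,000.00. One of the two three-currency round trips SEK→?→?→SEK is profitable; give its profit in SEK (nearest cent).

Profit: SEK 75,952.74

Profitable loop is SEK → INR → CAD → SEK:
SEK 2,268,000.00 × 6.8143 = INR 15,454,832.40
INR 15,454,832.40 ÷ 56.346 = CAD 274,284.46
CAD 274,284.46 × 8.5457 = SEK 2,343,952.74
Profit = SEK 2,343,952.74 − SEK 2,268,000.00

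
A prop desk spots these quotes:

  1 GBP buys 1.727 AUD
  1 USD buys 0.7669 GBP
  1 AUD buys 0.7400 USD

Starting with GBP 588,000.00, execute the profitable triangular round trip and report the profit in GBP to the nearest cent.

Profit: GBP 11,949.27

Profitable loop is GBP → USD → AUD → GBP:
GBP 588,000.00 ÷ 0.7669 = USD 766,723.17
USD 766,723.17 ÷ 0.7400 = AUD 1,036,112.39
AUD 1,036,112.39 ÷ 1.727 = GBP 599,949.27
Profit = GBP 599,949.27 − GBP 588,000.00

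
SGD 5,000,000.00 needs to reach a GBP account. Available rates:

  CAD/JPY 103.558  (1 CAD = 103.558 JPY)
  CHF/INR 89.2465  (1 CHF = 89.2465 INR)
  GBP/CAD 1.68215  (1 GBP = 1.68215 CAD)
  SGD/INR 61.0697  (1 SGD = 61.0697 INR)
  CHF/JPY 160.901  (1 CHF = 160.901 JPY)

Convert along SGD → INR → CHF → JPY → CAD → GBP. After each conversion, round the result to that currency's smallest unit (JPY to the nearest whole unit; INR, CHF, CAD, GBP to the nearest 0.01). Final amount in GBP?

GBP 3,160,202.89

SGD 5,000,000.00 × 61.0697 = INR 305,348,500.00
INR 305,348,500.00 ÷ 89.2465 = CHF 3,421,405.88
CHF 3,421,405.88 × 160.901 = JPY 550,507,627
JPY 550,507,627 ÷ 103.558 = CAD 5,315,935.29
CAD 5,315,935.29 ÷ 1.68215 = GBP 3,160,202.89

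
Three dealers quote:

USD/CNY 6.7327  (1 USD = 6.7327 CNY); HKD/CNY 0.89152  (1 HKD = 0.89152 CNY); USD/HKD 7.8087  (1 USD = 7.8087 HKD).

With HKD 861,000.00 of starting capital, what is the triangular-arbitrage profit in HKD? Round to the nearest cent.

Profit: HKD 29,274.05

Profitable loop is HKD → CNY → USD → HKD:
HKD 861,000.00 × 0.89152 = CNY 767,598.72
CNY 767,598.72 ÷ 6.7327 = USD 114,010.53
USD 114,010.53 × 7.8087 = HKD 890,274.05
Profit = HKD 890,274.05 − HKD 861,000.00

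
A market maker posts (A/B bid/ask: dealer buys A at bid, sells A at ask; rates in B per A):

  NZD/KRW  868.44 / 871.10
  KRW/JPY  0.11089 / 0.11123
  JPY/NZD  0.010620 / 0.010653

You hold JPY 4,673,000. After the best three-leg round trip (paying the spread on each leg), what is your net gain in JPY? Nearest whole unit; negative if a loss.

Best loop JPY → NZD → KRW → JPY:
JPY 4,673,000 × 0.010620 (sell JPY at bid) = NZD 49,627.26
NZD 49,627.26 × 868.44 (sell NZD at bid) = KRW 43,098,298
KRW 43,098,298 × 0.11089 (sell KRW at bid) = JPY 4,779,170

Net profit: JPY 106,170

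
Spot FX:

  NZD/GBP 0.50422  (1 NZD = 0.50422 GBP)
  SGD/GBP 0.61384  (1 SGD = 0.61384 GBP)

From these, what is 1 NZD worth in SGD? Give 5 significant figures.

1 NZD × 0.50422 = 0.50422 GBP
0.50422 GBP ÷ 0.61384 = 0.821419 SGD

NZD/SGD = 0.82142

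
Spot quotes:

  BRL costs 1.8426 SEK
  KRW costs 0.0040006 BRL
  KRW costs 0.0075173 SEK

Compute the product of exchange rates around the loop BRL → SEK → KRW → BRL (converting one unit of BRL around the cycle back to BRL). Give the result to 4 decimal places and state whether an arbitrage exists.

Around BRL → SEK → KRW → BRL: 1 × 1.8426 ÷ 0.0075173 × 0.0040006 = 0.980605
Product < 1; profitable direction is BRL → KRW → SEK → BRL.

0.9806 (arbitrage exists)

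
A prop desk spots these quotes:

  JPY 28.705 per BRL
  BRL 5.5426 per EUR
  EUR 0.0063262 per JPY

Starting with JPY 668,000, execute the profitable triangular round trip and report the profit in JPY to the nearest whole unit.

Profitable loop is JPY → EUR → BRL → JPY:
JPY 668,000 × 0.0063262 = EUR 4,225.90
EUR 4,225.90 × 5.5426 = BRL 23,422.48
BRL 23,422.48 × 28.705 = JPY 672,342
Profit = JPY 672,342 − JPY 668,000

Profit: JPY 4,342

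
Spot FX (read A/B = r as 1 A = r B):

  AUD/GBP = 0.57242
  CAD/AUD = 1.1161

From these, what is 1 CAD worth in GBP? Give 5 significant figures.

CAD/GBP = 0.63888

1 CAD × 1.1161 = 1.1161 AUD
1.1161 AUD × 0.57242 = 0.638878 GBP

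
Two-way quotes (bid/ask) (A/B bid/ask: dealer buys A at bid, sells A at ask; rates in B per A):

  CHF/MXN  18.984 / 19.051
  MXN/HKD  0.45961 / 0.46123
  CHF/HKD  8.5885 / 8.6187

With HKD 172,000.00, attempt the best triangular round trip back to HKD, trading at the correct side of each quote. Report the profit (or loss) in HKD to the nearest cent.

Net profit: HKD 2,126.10

Best loop HKD → CHF → MXN → HKD:
HKD 172,000.00 ÷ 8.6187 (buy CHF at ask) = CHF 19,956.61
CHF 19,956.61 × 18.984 (sell CHF at bid) = MXN 378,856.21
MXN 378,856.21 × 0.45961 (sell MXN at bid) = HKD 174,126.10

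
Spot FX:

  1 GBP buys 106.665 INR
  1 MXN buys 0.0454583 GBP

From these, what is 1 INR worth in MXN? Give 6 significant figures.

INR/MXN = 0.206236

1 INR ÷ 106.665 = 0.00937515 GBP
0.00937515 GBP ÷ 0.0454583 = 0.206236 MXN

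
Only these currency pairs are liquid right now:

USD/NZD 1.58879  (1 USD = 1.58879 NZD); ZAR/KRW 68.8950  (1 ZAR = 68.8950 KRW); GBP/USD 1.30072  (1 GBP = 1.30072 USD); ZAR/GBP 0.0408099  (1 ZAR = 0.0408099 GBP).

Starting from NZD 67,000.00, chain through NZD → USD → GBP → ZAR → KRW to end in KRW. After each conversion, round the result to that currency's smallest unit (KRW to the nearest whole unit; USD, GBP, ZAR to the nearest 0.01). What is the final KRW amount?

KRW 54,732,679

NZD 67,000.00 ÷ 1.58879 = USD 42,170.46
USD 42,170.46 ÷ 1.30072 = GBP 32,420.86
GBP 32,420.86 ÷ 0.0408099 = ZAR 794,436.15
ZAR 794,436.15 × 68.8950 = KRW 54,732,679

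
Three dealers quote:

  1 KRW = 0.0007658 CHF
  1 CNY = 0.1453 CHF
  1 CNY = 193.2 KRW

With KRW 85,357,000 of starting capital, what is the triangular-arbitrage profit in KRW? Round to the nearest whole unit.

Profit: KRW 1,558,256

Profitable loop is KRW → CHF → CNY → KRW:
KRW 85,357,000 × 0.0007658 = CHF 65,366.39
CHF 65,366.39 ÷ 0.1453 = CNY 449,871.92
CNY 449,871.92 × 193.2 = KRW 86,915,256
Profit = KRW 86,915,256 − KRW 85,357,000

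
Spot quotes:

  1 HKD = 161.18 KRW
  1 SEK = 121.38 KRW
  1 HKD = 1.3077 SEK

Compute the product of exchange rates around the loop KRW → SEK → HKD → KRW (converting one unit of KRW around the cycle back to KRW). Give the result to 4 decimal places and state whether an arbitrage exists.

1.0154 (arbitrage exists)

Around KRW → SEK → HKD → KRW: 1 ÷ 121.38 ÷ 1.3077 × 161.18 = 1.015444
Product > 1; profitable direction is KRW → SEK → HKD → KRW.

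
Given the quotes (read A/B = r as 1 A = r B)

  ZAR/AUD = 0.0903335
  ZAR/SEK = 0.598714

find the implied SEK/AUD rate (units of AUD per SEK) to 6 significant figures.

1 SEK ÷ 0.598714 = 1.67025 ZAR
1.67025 ZAR × 0.0903335 = 0.150879 AUD

SEK/AUD = 0.150879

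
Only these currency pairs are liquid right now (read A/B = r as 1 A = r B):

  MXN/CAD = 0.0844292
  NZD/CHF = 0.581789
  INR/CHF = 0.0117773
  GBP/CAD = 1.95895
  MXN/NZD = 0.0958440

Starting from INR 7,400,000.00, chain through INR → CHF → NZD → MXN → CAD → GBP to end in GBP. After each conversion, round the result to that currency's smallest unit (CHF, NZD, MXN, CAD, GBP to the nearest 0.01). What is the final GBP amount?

INR 7,400,000.00 × 0.0117773 = CHF 87,152.02
CHF 87,152.02 ÷ 0.581789 = NZD 149,800.05
NZD 149,800.05 ÷ 0.0958440 = MXN 1,562,956.99
MXN 1,562,956.99 × 0.0844292 = CAD 131,959.21
CAD 131,959.21 ÷ 1.95895 = GBP 67,362.21

GBP 67,362.21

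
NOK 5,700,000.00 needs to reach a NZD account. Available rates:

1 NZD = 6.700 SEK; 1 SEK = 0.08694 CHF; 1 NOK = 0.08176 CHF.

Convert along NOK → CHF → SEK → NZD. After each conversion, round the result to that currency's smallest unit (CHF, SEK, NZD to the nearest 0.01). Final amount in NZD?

NZD 800,057.68

NOK 5,700,000.00 × 0.08176 = CHF 466,032.00
CHF 466,032.00 ÷ 0.08694 = SEK 5,360,386.47
SEK 5,360,386.47 ÷ 6.700 = NZD 800,057.68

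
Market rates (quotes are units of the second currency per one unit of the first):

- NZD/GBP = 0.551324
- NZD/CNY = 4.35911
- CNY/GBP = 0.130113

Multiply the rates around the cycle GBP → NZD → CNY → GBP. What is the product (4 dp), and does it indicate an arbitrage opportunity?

Around GBP → NZD → CNY → GBP: 1 ÷ 0.551324 × 4.35911 × 0.130113 = 1.028754
Product > 1; profitable direction is GBP → NZD → CNY → GBP.

1.0288 (arbitrage exists)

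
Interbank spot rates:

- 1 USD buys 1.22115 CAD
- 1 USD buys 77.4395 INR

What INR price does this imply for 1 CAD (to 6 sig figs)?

CAD/INR = 63.4152

1 CAD ÷ 1.22115 = 0.8189 USD
0.8189 USD × 77.4395 = 63.4152 INR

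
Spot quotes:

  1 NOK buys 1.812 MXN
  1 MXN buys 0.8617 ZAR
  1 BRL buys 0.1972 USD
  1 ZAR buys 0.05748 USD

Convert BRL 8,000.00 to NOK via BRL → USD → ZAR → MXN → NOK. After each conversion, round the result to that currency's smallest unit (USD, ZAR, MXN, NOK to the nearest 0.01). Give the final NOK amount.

BRL 8,000.00 × 0.1972 = USD 1,577.60
USD 1,577.60 ÷ 0.05748 = ZAR 27,446.07
ZAR 27,446.07 ÷ 0.8617 = MXN 31,851.07
MXN 31,851.07 ÷ 1.812 = NOK 17,577.85

NOK 17,577.85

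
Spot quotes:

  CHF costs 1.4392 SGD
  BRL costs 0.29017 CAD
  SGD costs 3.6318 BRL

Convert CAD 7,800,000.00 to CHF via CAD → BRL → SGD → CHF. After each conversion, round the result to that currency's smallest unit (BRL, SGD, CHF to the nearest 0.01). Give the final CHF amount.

CHF 5,142,792.70

CAD 7,800,000.00 ÷ 0.29017 = BRL 26,880,794.02
BRL 26,880,794.02 ÷ 3.6318 = SGD 7,401,507.25
SGD 7,401,507.25 ÷ 1.4392 = CHF 5,142,792.70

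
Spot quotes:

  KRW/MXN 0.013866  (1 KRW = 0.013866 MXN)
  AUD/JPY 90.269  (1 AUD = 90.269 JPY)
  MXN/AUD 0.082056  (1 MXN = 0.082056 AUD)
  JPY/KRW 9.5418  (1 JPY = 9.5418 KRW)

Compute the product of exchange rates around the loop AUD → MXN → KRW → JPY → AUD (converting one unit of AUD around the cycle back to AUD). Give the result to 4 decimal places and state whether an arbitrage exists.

1.0204 (arbitrage exists)

Around AUD → MXN → KRW → JPY → AUD: 1 ÷ 0.082056 ÷ 0.013866 ÷ 9.5418 ÷ 90.269 = 1.020398
Product > 1; profitable direction is AUD → MXN → KRW → JPY → AUD.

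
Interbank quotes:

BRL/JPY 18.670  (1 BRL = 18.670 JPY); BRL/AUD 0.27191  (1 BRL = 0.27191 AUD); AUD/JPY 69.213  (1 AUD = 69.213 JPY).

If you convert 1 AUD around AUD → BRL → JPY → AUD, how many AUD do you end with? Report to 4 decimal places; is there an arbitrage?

0.9920 (arbitrage exists)

Around AUD → BRL → JPY → AUD: 1 ÷ 0.27191 × 18.670 ÷ 69.213 = 0.992045
Product < 1; profitable direction is AUD → JPY → BRL → AUD.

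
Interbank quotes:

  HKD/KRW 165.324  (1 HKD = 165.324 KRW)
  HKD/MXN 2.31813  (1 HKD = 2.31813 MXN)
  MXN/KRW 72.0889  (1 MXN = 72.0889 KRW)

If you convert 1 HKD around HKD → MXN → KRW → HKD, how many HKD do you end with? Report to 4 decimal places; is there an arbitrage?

1.0108 (arbitrage exists)

Around HKD → MXN → KRW → HKD: 1 × 2.31813 × 72.0889 ÷ 165.324 = 1.010812
Product > 1; profitable direction is HKD → MXN → KRW → HKD.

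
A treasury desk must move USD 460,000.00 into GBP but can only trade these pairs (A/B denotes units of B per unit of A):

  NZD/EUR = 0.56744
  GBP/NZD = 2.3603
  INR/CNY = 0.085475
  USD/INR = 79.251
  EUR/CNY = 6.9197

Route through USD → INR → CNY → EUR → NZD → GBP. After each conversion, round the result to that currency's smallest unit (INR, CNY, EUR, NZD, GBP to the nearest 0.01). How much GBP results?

GBP 336,222.89

USD 460,000.00 × 79.251 = INR 36,455,460.00
INR 36,455,460.00 × 0.085475 = CNY 3,116,030.44
CNY 3,116,030.44 ÷ 6.9197 = EUR 450,312.94
EUR 450,312.94 ÷ 0.56744 = NZD 793,586.88
NZD 793,586.88 ÷ 2.3603 = GBP 336,222.89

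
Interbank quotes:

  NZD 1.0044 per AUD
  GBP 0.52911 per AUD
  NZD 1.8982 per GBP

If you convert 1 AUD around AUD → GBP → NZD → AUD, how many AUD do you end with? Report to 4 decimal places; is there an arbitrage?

1.0000 (no arbitrage)

Around AUD → GBP → NZD → AUD: 1 × 0.52911 × 1.8982 ÷ 1.0044 = 0.999957
Product ≈ 1 (deviation 0.004%, within rounding noise).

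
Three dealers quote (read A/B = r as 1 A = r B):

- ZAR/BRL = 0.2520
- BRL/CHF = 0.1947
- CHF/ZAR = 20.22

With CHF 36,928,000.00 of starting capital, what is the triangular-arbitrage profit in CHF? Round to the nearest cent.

Profit: CHF 294,723.27

Profitable loop is CHF → BRL → ZAR → CHF:
CHF 36,928,000.00 ÷ 0.1947 = BRL 189,666,153.06
BRL 189,666,153.06 ÷ 0.2520 = ZAR 752,643,464.51
ZAR 752,643,464.51 ÷ 20.22 = CHF 37,222,723.27
Profit = CHF 37,222,723.27 − CHF 36,928,000.00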